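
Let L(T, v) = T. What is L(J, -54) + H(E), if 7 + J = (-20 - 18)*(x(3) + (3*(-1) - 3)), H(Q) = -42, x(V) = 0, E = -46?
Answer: 179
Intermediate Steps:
J = 221 (J = -7 + (-20 - 18)*(0 + (3*(-1) - 3)) = -7 - 38*(0 + (-3 - 3)) = -7 - 38*(0 - 6) = -7 - 38*(-6) = -7 + 228 = 221)
L(J, -54) + H(E) = 221 - 42 = 179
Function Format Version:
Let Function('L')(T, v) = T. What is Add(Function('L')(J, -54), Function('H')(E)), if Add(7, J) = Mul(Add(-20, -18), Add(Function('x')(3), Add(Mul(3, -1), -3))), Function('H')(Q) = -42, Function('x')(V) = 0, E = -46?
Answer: 179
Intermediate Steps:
J = 221 (J = Add(-7, Mul(Add(-20, -18), Add(0, Add(Mul(3, -1), -3)))) = Add(-7, Mul(-38, Add(0, Add(-3, -3)))) = Add(-7, Mul(-38, Add(0, -6))) = Add(-7, Mul(-38, -6)) = Add(-7, 228) = 221)
Add(Function('L')(J, -54), Function('H')(E)) = Add(221, -42) = 179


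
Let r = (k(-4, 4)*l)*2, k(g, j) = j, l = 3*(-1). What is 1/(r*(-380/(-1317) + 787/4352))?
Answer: -238816/2690239 ≈ -0.088771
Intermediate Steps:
l = -3
r = -24 (r = (4*(-3))*2 = -12*2 = -24)
1/(r*(-380/(-1317) + 787/4352)) = 1/(-24*(-380/(-1317) + 787/4352)) = 1/(-24*(-380*(-1/1317) + 787*(1/4352))) = 1/(-24*(380/1317 + 787/4352)) = 1/(-24*2690239/5731584) = 1/(-2690239/238816) = -238816/2690239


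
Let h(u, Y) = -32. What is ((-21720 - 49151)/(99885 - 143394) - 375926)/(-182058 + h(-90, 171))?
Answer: 16356093463/7922553810 ≈ 2.0645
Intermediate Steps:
((-21720 - 49151)/(99885 - 143394) - 375926)/(-182058 + h(-90, 171)) = ((-21720 - 49151)/(99885 - 143394) - 375926)/(-182058 - 32) = (-70871/(-43509) - 375926)/(-182090) = (-70871*(-1/43509) - 375926)*(-1/182090) = (70871/43509 - 375926)*(-1/182090) = -16356093463/43509*(-1/182090) = 16356093463/7922553810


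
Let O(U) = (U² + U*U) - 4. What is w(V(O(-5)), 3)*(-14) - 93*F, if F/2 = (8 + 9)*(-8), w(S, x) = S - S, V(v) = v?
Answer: 25296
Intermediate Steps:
O(U) = -4 + 2*U² (O(U) = (U² + U²) - 4 = 2*U² - 4 = -4 + 2*U²)
w(S, x) = 0
F = -272 (F = 2*((8 + 9)*(-8)) = 2*(17*(-8)) = 2*(-136) = -272)
w(V(O(-5)), 3)*(-14) - 93*F = 0*(-14) - 93*(-272) = 0 + 25296 = 25296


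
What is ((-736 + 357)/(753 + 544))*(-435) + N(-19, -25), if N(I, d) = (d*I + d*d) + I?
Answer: 1566922/1297 ≈ 1208.1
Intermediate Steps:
N(I, d) = I + d² + I*d (N(I, d) = (I*d + d²) + I = (d² + I*d) + I = I + d² + I*d)
((-736 + 357)/(753 + 544))*(-435) + N(-19, -25) = ((-736 + 357)/(753 + 544))*(-435) + (-19 + (-25)² - 19*(-25)) = -379/1297*(-435) + (-19 + 625 + 475) = -379*1/1297*(-435) + 1081 = -379/1297*(-435) + 1081 = 164865/1297 + 1081 = 1566922/1297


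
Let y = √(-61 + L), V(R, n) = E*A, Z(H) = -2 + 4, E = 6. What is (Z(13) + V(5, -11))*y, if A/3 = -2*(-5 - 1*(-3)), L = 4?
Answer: 74*I*√57 ≈ 558.69*I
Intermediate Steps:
Z(H) = 2
A = 12 (A = 3*(-2*(-5 - 1*(-3))) = 3*(-2*(-5 + 3)) = 3*(-2*(-2)) = 3*4 = 12)
V(R, n) = 72 (V(R, n) = 6*12 = 72)
y = I*√57 (y = √(-61 + 4) = √(-57) = I*√57 ≈ 7.5498*I)
(Z(13) + V(5, -11))*y = (2 + 72)*(I*√57) = 74*(I*√57) = 74*I*√57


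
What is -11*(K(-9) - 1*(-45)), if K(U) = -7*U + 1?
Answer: -1199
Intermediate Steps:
K(U) = 1 - 7*U
-11*(K(-9) - 1*(-45)) = -11*((1 - 7*(-9)) - 1*(-45)) = -11*((1 + 63) + 45) = -11*(64 + 45) = -11*109 = -1199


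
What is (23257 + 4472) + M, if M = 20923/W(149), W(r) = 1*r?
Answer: 4152544/149 ≈ 27869.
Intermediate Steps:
W(r) = r
M = 20923/149 ≈ 140.42
(23257 + 4472) + M = (23257 + 4472) + 20923/149 = 27729 + 20923/149 = 4152544/149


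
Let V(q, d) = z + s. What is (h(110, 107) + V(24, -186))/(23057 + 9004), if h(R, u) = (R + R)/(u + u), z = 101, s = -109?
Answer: -746/3430527 ≈ -0.00021746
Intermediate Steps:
h(R, u) = R/u (h(R, u) = (2*R)/((2*u)) = (2*R)*(1/(2*u)) = R/u)
V(q, d) = -8 (V(q, d) = 101 - 109 = -8)
(h(110, 107) + V(24, -186))/(23057 + 9004) = (110/107 - 8)/(23057 + 9004) = (110*(1/107) - 8)/32061 = (110/107 - 8)*(1/32061) = -746/107*1/32061 = -746/3430527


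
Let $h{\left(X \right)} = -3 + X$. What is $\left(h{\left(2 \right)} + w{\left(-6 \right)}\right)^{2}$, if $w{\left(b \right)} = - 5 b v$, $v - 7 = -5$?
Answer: $3481$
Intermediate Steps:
$v = 2$ ($v = 7 - 5 = 2$)
$w{\left(b \right)} = - 10 b$ ($w{\left(b \right)} = - 5 b 2 = - 10 b$)
$\left(h{\left(2 \right)} + w{\left(-6 \right)}\right)^{2} = \left(\left(-3 + 2\right) - -60\right)^{2} = \left(-1 + 60\right)^{2} = 59^{2} = 3481$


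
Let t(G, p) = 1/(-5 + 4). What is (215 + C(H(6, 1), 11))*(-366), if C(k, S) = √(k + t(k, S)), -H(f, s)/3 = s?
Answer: -78690 - 732*I ≈ -78690.0 - 732.0*I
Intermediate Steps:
t(G, p) = -1 (t(G, p) = 1/(-1) = -1)
H(f, s) = -3*s
C(k, S) = √(-1 + k) (C(k, S) = √(k - 1) = √(-1 + k))
(215 + C(H(6, 1), 11))*(-366) = (215 + √(-1 - 3*1))*(-366) = (215 + √(-1 - 3))*(-366) = (215 + √(-4))*(-366) = (215 + 2*I)*(-366) = -78690 - 732*I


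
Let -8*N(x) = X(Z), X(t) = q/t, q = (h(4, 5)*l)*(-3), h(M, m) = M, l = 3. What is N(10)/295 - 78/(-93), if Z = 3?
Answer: 15433/18290 ≈ 0.84379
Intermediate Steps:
q = -36 (q = (4*3)*(-3) = 12*(-3) = -36)
X(t) = -36/t
N(x) = 3/2 (N(x) = -(-9)/(2*3) = -⅛*(-12) = 3/2)
N(10)/295 - 78/(-93) = (3/2)/295 - 78/(-93) = (3/2)*(1/295) - 78*(-1/93) = 3/590 + 26/31 = 15433/18290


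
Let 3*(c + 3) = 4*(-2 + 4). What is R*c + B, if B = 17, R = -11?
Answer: 62/3 ≈ 20.667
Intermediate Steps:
c = -⅓ (c = -3 + (4*(-2 + 4))/3 = -3 + (4*2)/3 = -3 + (⅓)*8 = -3 + 8/3 = -⅓ ≈ -0.33333)
R*c + B = -11*(-⅓) + 17 = 11/3 + 17 = 62/3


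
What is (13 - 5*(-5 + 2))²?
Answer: 784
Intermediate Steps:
(13 - 5*(-5 + 2))² = (13 - 5*(-3))² = (13 + 15)² = 28² = 784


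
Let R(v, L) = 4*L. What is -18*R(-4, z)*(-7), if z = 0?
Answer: 0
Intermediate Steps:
-18*R(-4, z)*(-7) = -72*0*(-7) = -18*0*(-7) = 0*(-7) = 0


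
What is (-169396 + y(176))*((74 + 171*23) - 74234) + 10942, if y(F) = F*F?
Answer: 9720832282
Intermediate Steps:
y(F) = F²
(-169396 + y(176))*((74 + 171*23) - 74234) + 10942 = (-169396 + 176²)*((74 + 171*23) - 74234) + 10942 = (-169396 + 30976)*((74 + 3933) - 74234) + 10942 = -138420*(4007 - 74234) + 10942 = -138420*(-70227) + 10942 = 9720821340 + 10942 = 9720832282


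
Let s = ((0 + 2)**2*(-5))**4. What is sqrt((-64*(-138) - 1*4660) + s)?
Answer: 2*sqrt(41043) ≈ 405.18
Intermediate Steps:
s = 160000 (s = (2**2*(-5))**4 = (4*(-5))**4 = (-20)**4 = 160000)
sqrt((-64*(-138) - 1*4660) + s) = sqrt((-64*(-138) - 1*4660) + 160000) = sqrt((8832 - 4660) + 160000) = sqrt(4172 + 160000) = sqrt(164172) = 2*sqrt(41043)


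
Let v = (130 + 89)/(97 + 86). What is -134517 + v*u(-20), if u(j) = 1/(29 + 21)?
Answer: -410276777/3050 ≈ -1.3452e+5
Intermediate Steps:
v = 73/61 (v = 219/183 = 219*(1/183) = 73/61 ≈ 1.1967)
u(j) = 1/50
-134517 + v*u(-20) = -134517 + (73/61)*(1/50) = -134517 + 73/3050 = -410276777/3050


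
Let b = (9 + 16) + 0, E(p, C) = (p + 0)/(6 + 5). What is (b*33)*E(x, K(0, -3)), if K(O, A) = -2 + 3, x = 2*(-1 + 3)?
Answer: 300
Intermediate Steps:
x = 4 (x = 2*2 = 4)
K(O, A) = 1
E(p, C) = p/11
b = 25 (b = 25 + 0 = 25)
(b*33)*E(x, K(0, -3)) = (25*33)*((1/11)*4) = 825*(4/11) = 300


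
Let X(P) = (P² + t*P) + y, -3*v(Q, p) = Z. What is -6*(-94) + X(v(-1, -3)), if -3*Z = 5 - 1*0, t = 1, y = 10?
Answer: 46564/81 ≈ 574.86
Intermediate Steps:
Z = -5/3 (Z = -(5 - 1*0)/3 = -(5 + 0)/3 = -⅓*5 = -5/3 ≈ -1.6667)
v(Q, p) = 5/9 (v(Q, p) = -⅓*(-5/3) = 5/9)
X(P) = 10 + P + P² (X(P) = (P² + 1*P) + 10 = (P² + P) + 10 = (P + P²) + 10 = 10 + P + P²)
-6*(-94) + X(v(-1, -3)) = -6*(-94) + (10 + 5/9 + (5/9)²) = 564 + (10 + 5/9 + 25/81) = 564 + 880/81 = 46564/81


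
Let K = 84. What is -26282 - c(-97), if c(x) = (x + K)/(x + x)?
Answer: -5098721/194 ≈ -26282.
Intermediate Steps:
c(x) = (84 + x)/(2*x) (c(x) = (x + 84)/(x + x) = (84 + x)/((2*x)) = (84 + x)*(1/(2*x)) = (84 + x)/(2*x))
-26282 - c(-97) = -26282 - (84 - 97)/(2*(-97)) = -26282 - (-1)*(-13)/(2*97) = -26282 - 1*13/194 = -26282 - 13/194 = -5098721/194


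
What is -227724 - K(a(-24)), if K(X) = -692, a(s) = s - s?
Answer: -227032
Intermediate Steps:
a(s) = 0
-227724 - K(a(-24)) = -227724 - 1*(-692) = -227724 + 692 = -227032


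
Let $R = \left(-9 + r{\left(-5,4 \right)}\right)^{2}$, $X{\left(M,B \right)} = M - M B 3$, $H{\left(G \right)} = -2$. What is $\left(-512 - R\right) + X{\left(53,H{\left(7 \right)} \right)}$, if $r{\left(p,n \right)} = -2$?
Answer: $-262$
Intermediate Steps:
$X{\left(M,B \right)} = M - 3 B M$ ($X{\left(M,B \right)} = M - B M 3 = M - 3 B M$)
$R = 121$ ($R = \left(-9 - 2\right)^{2} = \left(-11\right)^{2} = 121$)
$\left(-512 - R\right) + X{\left(53,H{\left(7 \right)} \right)} = \left(-512 - 121\right) + 53 \left(1 - -6\right) = \left(-512 - 121\right) + 53 \left(1 + 6\right) = -633 + 53 \cdot 7 = -633 + 371 = -262$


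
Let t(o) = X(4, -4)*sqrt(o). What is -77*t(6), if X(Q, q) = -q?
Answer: -308*sqrt(6) ≈ -754.44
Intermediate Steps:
t(o) = 4*sqrt(o) (t(o) = (-1*(-4))*sqrt(o) = 4*sqrt(o))
-77*t(6) = -308*sqrt(6)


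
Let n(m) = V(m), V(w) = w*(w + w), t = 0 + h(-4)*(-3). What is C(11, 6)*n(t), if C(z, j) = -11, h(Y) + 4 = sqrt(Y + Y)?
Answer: -1584 + 3168*I*sqrt(2) ≈ -1584.0 + 4480.2*I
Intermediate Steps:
h(Y) = -4 + sqrt(2)*sqrt(Y) (h(Y) = -4 + sqrt(Y + Y) = -4 + sqrt(2*Y) = -4 + sqrt(2)*sqrt(Y))
t = 12 - 6*I*sqrt(2) (t = 0 + (-4 + sqrt(2)*sqrt(-4))*(-3) = 0 + (-4 + sqrt(2)*(2*I))*(-3) = 0 + (-4 + 2*I*sqrt(2))*(-3) = 0 + (12 - 6*I*sqrt(2)) = 12 - 6*I*sqrt(2) ≈ 12.0 - 8.4853*I)
V(w) = 2*w**2 (V(w) = w*(2*w) = 2*w**2)
n(m) = 2*m**2
C(11, 6)*n(t) = -22*(12 - 6*I*sqrt(2))**2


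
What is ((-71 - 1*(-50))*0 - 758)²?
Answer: 574564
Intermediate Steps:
((-71 - 1*(-50))*0 - 758)² = ((-71 + 50)*0 - 758)² = (-21*0 - 758)² = (0 - 758)² = (-758)² = 574564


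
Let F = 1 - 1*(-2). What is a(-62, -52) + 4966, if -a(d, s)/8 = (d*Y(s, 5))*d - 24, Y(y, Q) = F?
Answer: -87098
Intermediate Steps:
F = 3 (F = 1 + 2 = 3)
Y(y, Q) = 3
a(d, s) = 192 - 24*d² (a(d, s) = -8*((d*3)*d - 24) = -8*((3*d)*d - 24) = -8*(3*d² - 24) = -8*(-24 + 3*d²) = 192 - 24*d²)
a(-62, -52) + 4966 = (192 - 24*(-62)²) + 4966 = (192 - 24*3844) + 4966 = (192 - 92256) + 4966 = -92064 + 4966 = -87098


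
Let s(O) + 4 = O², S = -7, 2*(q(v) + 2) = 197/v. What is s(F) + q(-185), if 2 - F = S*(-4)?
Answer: 247703/370 ≈ 669.47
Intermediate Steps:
q(v) = -2 + 197/(2*v) (q(v) = -2 + (197/v)/2 = -2 + 197/(2*v))
F = -26 (F = 2 - (-7)*(-4) = 2 - 1*28 = 2 - 28 = -26)
s(O) = -4 + O²
s(F) + q(-185) = (-4 + (-26)²) + (-2 + (197/2)/(-185)) = (-4 + 676) + (-2 + (197/2)*(-1/185)) = 672 + (-2 - 197/370) = 672 - 937/370 = 247703/370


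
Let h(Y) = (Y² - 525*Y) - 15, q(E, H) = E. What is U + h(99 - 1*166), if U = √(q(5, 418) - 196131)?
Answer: 39649 + I*√196126 ≈ 39649.0 + 442.86*I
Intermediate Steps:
U = I*√196126 (U = √(5 - 196131) = √(-196126) = I*√196126 ≈ 442.86*I)
h(Y) = -15 + Y² - 525*Y
U + h(99 - 1*166) = I*√196126 + (-15 + (99 - 1*166)² - 525*(99 - 1*166)) = I*√196126 + (-15 + (99 - 166)² - 525*(99 - 166)) = I*√196126 + (-15 + (-67)² - 525*(-67)) = I*√196126 + (-15 + 4489 + 35175) = I*√196126 + 39649 = 39649 + I*√196126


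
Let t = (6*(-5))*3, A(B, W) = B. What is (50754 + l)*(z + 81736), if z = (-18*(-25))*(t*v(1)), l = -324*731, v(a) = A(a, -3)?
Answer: -7673607240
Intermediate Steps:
v(a) = a
t = -90 (t = -30*3 = -90)
l = -236844
z = -40500 (z = (-18*(-25))*(-90*1) = 450*(-90) = -40500)
(50754 + l)*(z + 81736) = (50754 - 236844)*(-40500 + 81736) = -186090*41236 = -7673607240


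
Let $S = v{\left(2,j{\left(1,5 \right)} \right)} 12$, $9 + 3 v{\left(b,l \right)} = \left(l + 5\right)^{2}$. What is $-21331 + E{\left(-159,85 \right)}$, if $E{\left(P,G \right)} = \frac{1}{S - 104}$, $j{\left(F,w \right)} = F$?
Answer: $- \frac{85323}{4} \approx -21331.0$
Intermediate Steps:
$v{\left(b,l \right)} = -3 + \frac{\left(5 + l\right)^{2}}{3}$ ($v{\left(b,l \right)} = -3 + \frac{\left(l + 5\right)^{2}}{3} = -3 + \frac{\left(5 + l\right)^{2}}{3}$)
$S = 108$ ($S = \left(-3 + \frac{\left(5 + 1\right)^{2}}{3}\right) 12 = \left(-3 + \frac{6^{2}}{3}\right) 12 = \left(-3 + \frac{1}{3} \cdot 36\right) 12 = \left(-3 + 12\right) 12 = 9 \cdot 12 = 108$)
$E{\left(P,G \right)} = \frac{1}{4}$ ($E{\left(P,G \right)} = \frac{1}{108 - 104} = \frac{1}{4}$)
$-21331 + E{\left(-159,85 \right)} = -21331 + \frac{1}{4} = - \frac{85323}{4}$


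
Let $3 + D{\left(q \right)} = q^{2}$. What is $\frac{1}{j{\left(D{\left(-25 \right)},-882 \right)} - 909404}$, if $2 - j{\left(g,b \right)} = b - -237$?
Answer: $- \frac{1}{908757} \approx -1.1004 \cdot 10^{-6}$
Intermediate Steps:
$D{\left(q \right)} = -3 + q^{2}$
$j{\left(g,b \right)} = -235 - b$ ($j{\left(g,b \right)} = 2 - \left(b - -237\right) = 2 - \left(b + 237\right) = 2 - \left(237 + b\right) = -235 - b$)
$\frac{1}{j{\left(D{\left(-25 \right)},-882 \right)} - 909404} = \frac{1}{\left(-235 - -882\right) - 909404} = \frac{1}{\left(-235 + 882\right) - 909404} = \frac{1}{647 - 909404} = \frac{1}{-908757} = - \frac{1}{908757}$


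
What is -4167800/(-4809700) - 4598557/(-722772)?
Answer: 35900069635/4966166412 ≈ 7.2289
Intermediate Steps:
-4167800/(-4809700) - 4598557/(-722772) = -4167800*(-1/4809700) - 4598557*(-1/722772) = 5954/6871 + 4598557/722772 = 35900069635/4966166412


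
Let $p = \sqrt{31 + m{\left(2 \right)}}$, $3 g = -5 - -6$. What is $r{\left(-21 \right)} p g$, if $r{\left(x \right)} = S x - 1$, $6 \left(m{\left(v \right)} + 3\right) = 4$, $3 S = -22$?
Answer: $17 \sqrt{258} \approx 273.06$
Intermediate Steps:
$S = - \frac{22}{3}$ ($S = \frac{1}{3} \left(-22\right) = - \frac{22}{3} \approx -7.3333$)
$m{\left(v \right)} = - \frac{7}{3}$ ($m{\left(v \right)} = -3 + \frac{1}{6} \cdot 4 = -3 + \frac{2}{3} = - \frac{7}{3}$)
$r{\left(x \right)} = -1 - \frac{22 x}{3}$ ($r{\left(x \right)} = - \frac{22 x}{3} - 1 = -1 - \frac{22 x}{3}$)
$g = \frac{1}{3}$ ($g = \frac{-5 - -6}{3} = \frac{-5 + 6}{3} = \frac{1}{3} \cdot 1 = \frac{1}{3} \approx 0.33333$)
$p = \frac{\sqrt{258}}{3}$ ($p = \sqrt{31 - \frac{7}{3}} = \sqrt{\frac{86}{3}} = \frac{\sqrt{258}}{3} \approx 5.3541$)
$r{\left(-21 \right)} p g = \left(-1 - -154\right) \frac{\sqrt{258}}{3} \cdot \frac{1}{3} = \left(-1 + 154\right) \frac{\sqrt{258}}{9} = 153 \frac{\sqrt{258}}{9} = 17 \sqrt{258}$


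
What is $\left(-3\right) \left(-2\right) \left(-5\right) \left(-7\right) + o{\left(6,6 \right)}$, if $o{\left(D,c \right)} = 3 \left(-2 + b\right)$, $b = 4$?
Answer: $216$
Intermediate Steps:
$o{\left(D,c \right)} = 6$ ($o{\left(D,c \right)} = 3 \left(-2 + 4\right) = 3 \cdot 2 = 6$)
$\left(-3\right) \left(-2\right) \left(-5\right) \left(-7\right) + o{\left(6,6 \right)} = \left(-3\right) \left(-2\right) \left(-5\right) \left(-7\right) + 6 = 6 \left(-5\right) \left(-7\right) + 6 = \left(-30\right) \left(-7\right) + 6 = 210 + 6 = 216$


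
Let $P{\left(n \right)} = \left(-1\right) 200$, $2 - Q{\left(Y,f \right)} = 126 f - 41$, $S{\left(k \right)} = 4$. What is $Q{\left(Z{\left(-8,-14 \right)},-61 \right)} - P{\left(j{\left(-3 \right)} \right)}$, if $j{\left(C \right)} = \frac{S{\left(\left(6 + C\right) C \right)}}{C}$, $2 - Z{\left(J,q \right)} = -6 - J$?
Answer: $7929$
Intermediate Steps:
$Z{\left(J,q \right)} = 8 + J$ ($Z{\left(J,q \right)} = 2 - \left(-6 - J\right) = 2 + \left(6 + J\right) = 8 + J$)
$Q{\left(Y,f \right)} = 43 - 126 f$ ($Q{\left(Y,f \right)} = 2 - \left(126 f - 41\right) = 2 - \left(-41 + 126 f\right) = 43 - 126 f$)
$j{\left(C \right)} = \frac{4}{C}$
$P{\left(n \right)} = -200$
$Q{\left(Z{\left(-8,-14 \right)},-61 \right)} - P{\left(j{\left(-3 \right)} \right)} = \left(43 - -7686\right) - -200 = \left(43 + 7686\right) + 200 = 7729 + 200 = 7929$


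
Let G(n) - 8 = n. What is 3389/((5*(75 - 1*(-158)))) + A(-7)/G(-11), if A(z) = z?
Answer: 18322/3495 ≈ 5.2423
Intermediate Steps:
G(n) = 8 + n
3389/((5*(75 - 1*(-158)))) + A(-7)/G(-11) = 3389/((5*(75 - 1*(-158)))) - 7/(8 - 11) = 3389/((5*(75 + 158))) - 7/(-3) = 3389/((5*233)) - 7*(-⅓) = 3389/1165 + 7/3 = 18322/3495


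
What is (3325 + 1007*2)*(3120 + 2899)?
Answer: 32135441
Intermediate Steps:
(3325 + 1007*2)*(3120 + 2899) = (3325 + 2014)*6019 = 5339*6019 = 32135441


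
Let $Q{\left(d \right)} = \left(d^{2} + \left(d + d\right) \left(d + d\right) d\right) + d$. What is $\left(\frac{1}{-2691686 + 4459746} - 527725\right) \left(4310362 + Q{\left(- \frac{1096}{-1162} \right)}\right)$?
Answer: $- \frac{394382228936004291915147969}{173378563532230} \approx -2.2747 \cdot 10^{12}$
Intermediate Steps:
$Q{\left(d \right)} = d + d^{2} + 4 d^{3}$ ($Q{\left(d \right)} = \left(d^{2} + 2 d 2 d d\right) + d = \left(d^{2} + 4 d^{2} d\right) + d = \left(d^{2} + 4 d^{3}\right) + d = d + d^{2} + 4 d^{3}$)
$\left(\frac{1}{-2691686 + 4459746} - 527725\right) \left(4310362 + Q{\left(- \frac{1096}{-1162} \right)}\right) = \left(\frac{1}{-2691686 + 4459746} - 527725\right) \left(4310362 + - \frac{1096}{-1162} \left(1 - \frac{1096}{-1162} + 4 \left(- \frac{1096}{-1162}\right)^{2}\right)\right) = \left(\frac{1}{1768060} - 527725\right) \left(4310362 + \left(-1096\right) \left(- \frac{1}{1162}\right) \left(1 - - \frac{548}{581} + 4 \left(\left(-1096\right) \left(- \frac{1}{1162}\right)\right)^{2}\right)\right) = \left(\frac{1}{1768060} - 527725\right) \left(4310362 + \frac{548 \left(1 + \frac{548}{581} + 4 \left(\frac{548}{581}\right)^{2}\right)}{581}\right) = - \frac{933049463499 \left(4310362 + \frac{548 \left(1 + \frac{548}{581} + 4 \cdot \frac{300304}{337561}\right)}{581}\right)}{1768060} = - \frac{933049463499 \left(4310362 + \frac{548 \left(1 + \frac{548}{581} + \frac{1201216}{337561}\right)}{581}\right)}{1768060} = - \frac{933049463499 \left(4310362 + \frac{548}{581} \cdot \frac{1857165}{337561}\right)}{1768060} = - \frac{933049463499 \left(4310362 + \frac{1017726420}{196122941}\right)}{1768060} = \left(- \frac{933049463499}{1768060}\right) \frac{845361889941062}{196122941} = - \frac{394382228936004291915147969}{173378563532230}$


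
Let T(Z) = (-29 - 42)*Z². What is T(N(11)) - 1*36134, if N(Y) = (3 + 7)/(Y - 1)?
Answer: -36205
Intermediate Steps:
N(Y) = 10/(-1 + Y)
T(Z) = -71*Z²
T(N(11)) - 1*36134 = -71*100/(-1 + 11)² - 1*36134 = -71*1² - 36134 = -71*1 - 36134 = -71 - 36134 = -36205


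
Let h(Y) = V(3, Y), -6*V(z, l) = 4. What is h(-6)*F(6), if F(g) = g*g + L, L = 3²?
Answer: -30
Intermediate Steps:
V(z, l) = -⅔ (V(z, l) = -⅙*4 = -⅔)
L = 9
F(g) = 9 + g² (F(g) = g*g + 9 = g² + 9 = 9 + g²)
h(Y) = -⅔
h(-6)*F(6) = -2*(9 + 6²)/3 = -2*(9 + 36)/3 = -⅔*45 = -30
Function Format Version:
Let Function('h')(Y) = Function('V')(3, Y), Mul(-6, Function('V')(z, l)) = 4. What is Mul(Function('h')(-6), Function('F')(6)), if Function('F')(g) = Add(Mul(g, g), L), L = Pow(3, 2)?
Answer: -30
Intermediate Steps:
Function('V')(z, l) = Rational(-2, 3) (Function('V')(z, l) = Mul(Rational(-1, 6), 4) = Rational(-2, 3))
L = 9
Function('F')(g) = Add(9, Pow(g, 2)) (Function('F')(g) = Add(Mul(g, g), 9) = Add(Pow(g, 2), 9) = Add(9, Pow(g, 2)))
Function('h')(Y) = Rational(-2, 3)
Mul(Function('h')(-6), Function('F')(6)) = Mul(Rational(-2, 3), Add(9, Pow(6, 2))) = Mul(Rational(-2, 3), Add(9, 36)) = Mul(Rational(-2, 3), 45) = -30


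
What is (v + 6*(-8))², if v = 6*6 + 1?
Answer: 121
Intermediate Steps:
v = 37 (v = 36 + 1 = 37)
(v + 6*(-8))² = (37 + 6*(-8))² = (37 - 48)² = (-11)² = 121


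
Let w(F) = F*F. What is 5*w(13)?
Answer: 845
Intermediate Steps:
w(F) = F²
5*w(13) = 5*13² = 5*169 = 845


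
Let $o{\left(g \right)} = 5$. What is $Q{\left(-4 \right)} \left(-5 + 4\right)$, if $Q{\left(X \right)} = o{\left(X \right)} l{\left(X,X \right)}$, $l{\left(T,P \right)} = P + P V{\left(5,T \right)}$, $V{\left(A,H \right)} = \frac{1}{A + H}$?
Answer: $40$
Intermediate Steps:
$l{\left(T,P \right)} = P + \frac{P}{5 + T}$
$Q{\left(X \right)} = \frac{5 X \left(6 + X\right)}{5 + X}$ ($Q{\left(X \right)} = 5 \frac{X \left(6 + X\right)}{5 + X} = \frac{5 X \left(6 + X\right)}{5 + X}$)
$Q{\left(-4 \right)} \left(-5 + 4\right) = 5 \left(-4\right) \frac{1}{5 - 4} \left(6 - 4\right) \left(-5 + 4\right) = 5 \left(-4\right) 1^{-1} \cdot 2 \left(-1\right) = 5 \left(-4\right) 1 \cdot 2 \left(-1\right) = \left(-40\right) \left(-1\right) = 40$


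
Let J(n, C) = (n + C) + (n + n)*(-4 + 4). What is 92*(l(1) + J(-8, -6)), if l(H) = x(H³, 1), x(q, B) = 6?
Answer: -736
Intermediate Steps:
l(H) = 6
J(n, C) = C + n (J(n, C) = (C + n) + (2*n)*0 = (C + n) + 0 = C + n)
92*(l(1) + J(-8, -6)) = 92*(6 + (-6 - 8)) = 92*(6 - 14) = 92*(-8) = -736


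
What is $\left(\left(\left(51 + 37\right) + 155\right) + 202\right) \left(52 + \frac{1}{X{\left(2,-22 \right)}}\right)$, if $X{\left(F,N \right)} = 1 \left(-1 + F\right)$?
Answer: $23585$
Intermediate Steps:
$X{\left(F,N \right)} = -1 + F$
$\left(\left(\left(51 + 37\right) + 155\right) + 202\right) \left(52 + \frac{1}{X{\left(2,-22 \right)}}\right) = \left(\left(\left(51 + 37\right) + 155\right) + 202\right) \left(52 + \frac{1}{-1 + 2}\right) = \left(\left(88 + 155\right) + 202\right) \left(52 + 1^{-1}\right) = \left(243 + 202\right) \left(52 + 1\right) = 445 \cdot 53 = 23585$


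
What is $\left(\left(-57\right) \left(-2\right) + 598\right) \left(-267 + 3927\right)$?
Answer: $2605920$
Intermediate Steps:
$\left(\left(-57\right) \left(-2\right) + 598\right) \left(-267 + 3927\right) = \left(114 + 598\right) 3660 = 712 \cdot 3660 = 2605920$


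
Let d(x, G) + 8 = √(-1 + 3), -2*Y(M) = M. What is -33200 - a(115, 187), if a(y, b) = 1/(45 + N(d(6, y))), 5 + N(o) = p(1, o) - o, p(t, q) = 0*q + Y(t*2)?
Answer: -73272447/2207 - √2/2207 ≈ -33200.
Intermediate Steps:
Y(M) = -M/2
p(t, q) = -t (p(t, q) = 0*q - t*2/2 = 0 - t = -t)
d(x, G) = -8 + √2 (d(x, G) = -8 + √(-1 + 3) = -8 + √2)
N(o) = -6 - o (N(o) = -5 + (-1*1 - o) = -5 + (-1 - o) = -6 - o)
a(y, b) = 1/(47 - √2) (a(y, b) = 1/(45 + (-6 - (-8 + √2))) = 1/(45 + (-6 + (8 - √2))) = 1/(45 + (2 - √2)) = 1/(47 - √2))
-33200 - a(115, 187) = -33200 - (47/2207 + √2/2207) = -33200 + (-47/2207 - √2/2207) = -73272447/2207 - √2/2207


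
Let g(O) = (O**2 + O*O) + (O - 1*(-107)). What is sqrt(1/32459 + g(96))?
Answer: sqrt(19633587832894)/32459 ≈ 136.51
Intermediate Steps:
g(O) = 107 + O + 2*O**2 (g(O) = (O**2 + O**2) + (O + 107) = 2*O**2 + (107 + O) = 107 + O + 2*O**2)
sqrt(1/32459 + g(96)) = sqrt(1/32459 + (107 + 96 + 2*96**2)) = sqrt(1/32459 + (107 + 96 + 2*9216)) = sqrt(1/32459 + (107 + 96 + 18432)) = sqrt(1/32459 + 18635) = sqrt(604873466/32459) = sqrt(19633587832894)/32459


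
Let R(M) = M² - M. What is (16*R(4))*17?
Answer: 3264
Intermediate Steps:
(16*R(4))*17 = (16*(4*(-1 + 4)))*17 = (16*(4*3))*17 = (16*12)*17 = 192*17 = 3264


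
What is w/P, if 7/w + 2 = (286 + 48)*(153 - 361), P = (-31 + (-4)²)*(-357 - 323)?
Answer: -7/708634800 ≈ -9.8781e-9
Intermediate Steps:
P = 10200 (P = (-31 + 16)*(-680) = -15*(-680) = 10200)
w = -7/69474 (w = 7/(-2 + (286 + 48)*(153 - 361)) = 7/(-2 + 334*(-208)) = 7/(-2 - 69472) = 7/(-69474) = 7*(-1/69474) = -7/69474 ≈ -0.00010076)
w/P = -7/69474/10200 = -7/69474*1/10200 = -7/708634800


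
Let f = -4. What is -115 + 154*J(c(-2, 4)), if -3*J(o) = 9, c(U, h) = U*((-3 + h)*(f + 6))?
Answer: -577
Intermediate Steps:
c(U, h) = U*(-6 + 2*h) (c(U, h) = U*((-3 + h)*(-4 + 6)) = U*((-3 + h)*2) = U*(-6 + 2*h))
J(o) = -3 (J(o) = -1/3*9 = -3)
-115 + 154*J(c(-2, 4)) = -115 + 154*(-3) = -115 - 462 = -577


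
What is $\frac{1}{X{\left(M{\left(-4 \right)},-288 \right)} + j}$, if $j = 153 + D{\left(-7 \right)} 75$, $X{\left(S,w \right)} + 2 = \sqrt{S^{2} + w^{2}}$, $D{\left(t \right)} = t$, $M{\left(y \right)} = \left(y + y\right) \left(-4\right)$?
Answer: $- \frac{187}{27954} - \frac{8 \sqrt{82}}{13977} \approx -0.011873$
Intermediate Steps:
$M{\left(y \right)} = - 8 y$ ($M{\left(y \right)} = 2 y \left(-4\right) = - 8 y$)
$X{\left(S,w \right)} = -2 + \sqrt{S^{2} + w^{2}}$
$j = -372$ ($j = 153 - 525 = -372$)
$\frac{1}{X{\left(M{\left(-4 \right)},-288 \right)} + j} = \frac{1}{\left(-2 + \sqrt{\left(\left(-8\right) \left(-4\right)\right)^{2} + \left(-288\right)^{2}}\right) - 372} = \frac{1}{\left(-2 + \sqrt{32^{2} + 82944}\right) - 372} = \frac{1}{\left(-2 + \sqrt{1024 + 82944}\right) - 372} = \frac{1}{\left(-2 + \sqrt{83968}\right) - 372} = \frac{1}{\left(-2 + 32 \sqrt{82}\right) - 372} = \frac{1}{-374 + 32 \sqrt{82}}$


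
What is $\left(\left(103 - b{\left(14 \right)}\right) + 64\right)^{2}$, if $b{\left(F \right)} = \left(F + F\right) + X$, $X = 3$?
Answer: $18496$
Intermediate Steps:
$b{\left(F \right)} = 3 + 2 F$ ($b{\left(F \right)} = \left(F + F\right) + 3 = 2 F + 3 = 3 + 2 F$)
$\left(\left(103 - b{\left(14 \right)}\right) + 64\right)^{2} = \left(\left(103 - \left(3 + 2 \cdot 14\right)\right) + 64\right)^{2} = \left(\left(103 - \left(3 + 28\right)\right) + 64\right)^{2} = \left(\left(103 - 31\right) + 64\right)^{2} = \left(72 + 64\right)^{2} = 136^{2} = 18496$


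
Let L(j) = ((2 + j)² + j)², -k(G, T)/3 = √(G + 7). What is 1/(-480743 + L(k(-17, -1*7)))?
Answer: -I/(2580*√10 + 475597*I) ≈ -2.102e-6 - 3.6059e-8*I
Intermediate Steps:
k(G, T) = -3*√(7 + G) (k(G, T) = -3*√(G + 7) = -3*√(7 + G))
L(j) = (j + (2 + j)²)²
1/(-480743 + L(k(-17, -1*7))) = 1/(-480743 + (-3*√(7 - 17) + (2 - 3*√(7 - 17))²)²) = 1/(-480743 + (-3*I*√10 + (2 - 3*I*√10)²)²) = 1/(-480743 + ((2 - 3*I*√10)² - 3*I*√10)²)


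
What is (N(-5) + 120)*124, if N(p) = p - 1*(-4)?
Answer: 14756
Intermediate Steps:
N(p) = 4 + p (N(p) = p + 4 = 4 + p)
(N(-5) + 120)*124 = ((4 - 5) + 120)*124 = (-1 + 120)*124 = 119*124 = 14756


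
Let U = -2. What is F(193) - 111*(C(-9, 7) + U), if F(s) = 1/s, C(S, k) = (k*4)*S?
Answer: 5441443/193 ≈ 28194.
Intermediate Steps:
C(S, k) = 4*S*k (C(S, k) = (4*k)*S = 4*S*k)
F(193) - 111*(C(-9, 7) + U) = 1/193 - 111*(4*(-9)*7 - 2) = 1/193 - 111*(-252 - 2) = 1/193 - 111*(-254) = 1/193 + 28194 = 5441443/193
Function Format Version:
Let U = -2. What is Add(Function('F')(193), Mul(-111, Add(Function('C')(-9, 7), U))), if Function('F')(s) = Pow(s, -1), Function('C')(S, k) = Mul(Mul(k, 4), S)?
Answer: Rational(5441443, 193) ≈ 28194.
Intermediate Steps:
Function('C')(S, k) = Mul(4, S, k) (Function('C')(S, k) = Mul(Mul(4, k), S) = Mul(4, S, k))
Add(Function('F')(193), Mul(-111, Add(Function('C')(-9, 7), U))) = Add(Pow(193, -1), Mul(-111, Add(Mul(4, -9, 7), -2))) = Add(Rational(1, 193), Mul(-111, Add(-252, -2))) = Add(Rational(1, 193), Mul(-111, -254)) = Add(Rational(1, 193), 28194) = Rational(5441443, 193)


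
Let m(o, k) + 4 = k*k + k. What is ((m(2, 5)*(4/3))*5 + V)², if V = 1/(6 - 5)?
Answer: 273529/9 ≈ 30392.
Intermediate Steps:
m(o, k) = -4 + k + k² (m(o, k) = -4 + (k*k + k) = -4 + (k² + k) = -4 + (k + k²) = -4 + k + k²)
V = 1 (V = 1/1 = 1)
((m(2, 5)*(4/3))*5 + V)² = (((-4 + 5 + 5²)*(4/3))*5 + 1)² = (((-4 + 5 + 25)*(4*(⅓)))*5 + 1)² = ((26*(4/3))*5 + 1)² = ((104/3)*5 + 1)² = (520/3 + 1)² = (523/3)² = 273529/9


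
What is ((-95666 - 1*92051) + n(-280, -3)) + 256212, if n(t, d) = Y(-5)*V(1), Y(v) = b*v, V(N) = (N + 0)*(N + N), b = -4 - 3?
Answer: 68565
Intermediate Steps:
b = -7
V(N) = 2*N² (V(N) = N*(2*N) = 2*N²)
Y(v) = -7*v
n(t, d) = 70 (n(t, d) = (-7*(-5))*(2*1²) = 35*(2*1) = 35*2 = 70)
((-95666 - 1*92051) + n(-280, -3)) + 256212 = ((-95666 - 1*92051) + 70) + 256212 = ((-95666 - 92051) + 70) + 256212 = (-187717 + 70) + 256212 = -187647 + 256212 = 68565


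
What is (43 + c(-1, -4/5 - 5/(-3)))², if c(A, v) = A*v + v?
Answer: 1849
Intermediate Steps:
c(A, v) = v + A*v
(43 + c(-1, -4/5 - 5/(-3)))² = (43 + (-4/5 - 5/(-3))*(1 - 1))² = (43 + (-4*⅕ - 5*(-⅓))*0)² = (43 + (-⅘ + 5/3)*0)² = (43 + (13/15)*0)² = (43 + 0)² = 43² = 1849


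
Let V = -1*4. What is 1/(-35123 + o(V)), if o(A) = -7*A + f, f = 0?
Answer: -1/35095 ≈ -2.8494e-5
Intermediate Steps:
V = -4
o(A) = -7*A (o(A) = -7*A + 0 = -7*A)
1/(-35123 + o(V)) = 1/(-35123 - 7*(-4)) = 1/(-35123 + 28) = 1/(-35095) = -1/35095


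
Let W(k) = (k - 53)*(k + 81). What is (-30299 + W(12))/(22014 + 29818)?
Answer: -4264/6479 ≈ -0.65813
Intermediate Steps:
W(k) = (-53 + k)*(81 + k)
(-30299 + W(12))/(22014 + 29818) = (-30299 + (-4293 + 12² + 28*12))/(22014 + 29818) = (-30299 + (-4293 + 144 + 336))/51832 = (-30299 - 3813)*(1/51832) = -34112*1/51832 = -4264/6479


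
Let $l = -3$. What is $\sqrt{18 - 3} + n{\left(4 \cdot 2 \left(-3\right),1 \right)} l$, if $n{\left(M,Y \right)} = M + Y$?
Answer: $69 + \sqrt{15} \approx 72.873$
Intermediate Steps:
$\sqrt{18 - 3} + n{\left(4 \cdot 2 \left(-3\right),1 \right)} l = \sqrt{18 - 3} + \left(4 \cdot 2 \left(-3\right) + 1\right) \left(-3\right) = \sqrt{15} + \left(8 \left(-3\right) + 1\right) \left(-3\right) = \sqrt{15} + \left(-24 + 1\right) \left(-3\right) = \sqrt{15} - -69 = \sqrt{15} + 69 = 69 + \sqrt{15}$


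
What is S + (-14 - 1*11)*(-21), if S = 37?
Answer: 562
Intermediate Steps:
S + (-14 - 1*11)*(-21) = 37 + (-14 - 1*11)*(-21) = 37 + (-14 - 11)*(-21) = 37 - 25*(-21) = 37 + 525 = 562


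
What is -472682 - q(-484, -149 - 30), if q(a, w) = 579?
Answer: -473261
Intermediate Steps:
-472682 - q(-484, -149 - 30) = -472682 - 1*579 = -472682 - 579 = -473261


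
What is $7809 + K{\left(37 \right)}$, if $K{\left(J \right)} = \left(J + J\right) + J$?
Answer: $7920$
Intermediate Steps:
$K{\left(J \right)} = 3 J$ ($K{\left(J \right)} = 2 J + J = 3 J$)
$7809 + K{\left(37 \right)} = 7809 + 3 \cdot 37 = 7809 + 111 = 7920$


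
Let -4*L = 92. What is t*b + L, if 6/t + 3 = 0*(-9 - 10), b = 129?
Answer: -281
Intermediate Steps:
L = -23 (L = -¼*92 = -23)
t = -2 (t = 6/(-3 + 0*(-9 - 10)) = 6/(-3 + 0*(-19)) = 6/(-3 + 0) = 6/(-3) = 6*(-⅓) = -2)
t*b + L = -2*129 - 23 = -258 - 23 = -281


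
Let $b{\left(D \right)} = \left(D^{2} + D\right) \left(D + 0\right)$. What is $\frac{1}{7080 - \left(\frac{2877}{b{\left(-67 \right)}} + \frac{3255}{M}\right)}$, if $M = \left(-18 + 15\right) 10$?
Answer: $\frac{49379}{354961421} \approx 0.00013911$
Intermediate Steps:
$b{\left(D \right)} = D \left(D + D^{2}\right)$ ($b{\left(D \right)} = \left(D + D^{2}\right) D = D \left(D + D^{2}\right)$)
$M = -30$ ($M = \left(-3\right) 10 = -30$)
$\frac{1}{7080 - \left(\frac{2877}{b{\left(-67 \right)}} + \frac{3255}{M}\right)} = \frac{1}{7080 - \left(- \frac{217}{2} + 2877 \frac{1}{4489 \left(1 - 67\right)}\right)} = \frac{1}{7080 - \left(- \frac{217}{2} + \frac{2877}{4489 \left(-66\right)}\right)} = \frac{1}{7080 + \left(- \frac{2877}{-296274} + \frac{217}{2}\right)} = \frac{1}{7080 + \left(\left(-2877\right) \left(- \frac{1}{296274}\right) + \frac{217}{2}\right)} = \frac{1}{7080 + \left(\frac{959}{98758} + \frac{217}{2}\right)} = \frac{1}{7080 + \frac{5358101}{49379}} = \frac{1}{\frac{354961421}{49379}} = \frac{49379}{354961421}$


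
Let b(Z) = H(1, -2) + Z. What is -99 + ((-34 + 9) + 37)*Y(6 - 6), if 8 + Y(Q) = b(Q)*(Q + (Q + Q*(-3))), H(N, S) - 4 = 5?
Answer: -195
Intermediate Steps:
H(N, S) = 9 (H(N, S) = 4 + 5 = 9)
b(Z) = 9 + Z
Y(Q) = -8 - Q*(9 + Q) (Y(Q) = -8 + (9 + Q)*(Q + (Q + Q*(-3))) = -8 + (9 + Q)*(Q + (Q - 3*Q)) = -8 + (9 + Q)*(Q - 2*Q) = -8 + (9 + Q)*(-Q) = -8 - Q*(9 + Q))
-99 + ((-34 + 9) + 37)*Y(6 - 6) = -99 + ((-34 + 9) + 37)*(-8 - (6 - 6)*(9 + (6 - 6))) = -99 + (-25 + 37)*(-8 - 1*0*(9 + 0)) = -99 + 12*(-8 - 1*0*9) = -99 + 12*(-8 + 0) = -99 + 12*(-8) = -99 - 96 = -195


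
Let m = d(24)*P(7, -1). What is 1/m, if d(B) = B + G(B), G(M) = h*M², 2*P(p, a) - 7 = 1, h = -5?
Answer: -1/11424 ≈ -8.7535e-5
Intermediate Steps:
P(p, a) = 4 (P(p, a) = 7/2 + (½)*1 = 7/2 + ½ = 4)
G(M) = -5*M²
d(B) = B - 5*B²
m = -11424 (m = (24*(1 - 5*24))*4 = (24*(1 - 120))*4 = (24*(-119))*4 = -2856*4 = -11424)
1/m = 1/(-11424) = -1/11424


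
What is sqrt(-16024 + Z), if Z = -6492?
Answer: 2*I*sqrt(5629) ≈ 150.05*I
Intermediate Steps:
sqrt(-16024 + Z) = sqrt(-16024 - 6492) = sqrt(-22516) = 2*I*sqrt(5629)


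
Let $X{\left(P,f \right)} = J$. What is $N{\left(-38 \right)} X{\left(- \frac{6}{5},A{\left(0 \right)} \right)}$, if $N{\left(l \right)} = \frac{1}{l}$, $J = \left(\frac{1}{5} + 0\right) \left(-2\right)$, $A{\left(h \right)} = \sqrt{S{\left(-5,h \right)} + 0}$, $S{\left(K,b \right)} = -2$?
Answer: $\frac{1}{95} \approx 0.010526$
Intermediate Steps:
$A{\left(h \right)} = i \sqrt{2}$ ($A{\left(h \right)} = \sqrt{-2 + 0} = \sqrt{-2} = i \sqrt{2}$)
$J = - \frac{2}{5}$ ($J = \left(\frac{1}{5} + 0\right) \left(-2\right) = \frac{1}{5} \left(-2\right) = - \frac{2}{5} \approx -0.4$)
$X{\left(P,f \right)} = - \frac{2}{5}$
$N{\left(-38 \right)} X{\left(- \frac{6}{5},A{\left(0 \right)} \right)} = \frac{1}{-38} \left(- \frac{2}{5}\right) = \left(- \frac{1}{38}\right) \left(- \frac{2}{5}\right) = \frac{1}{95}$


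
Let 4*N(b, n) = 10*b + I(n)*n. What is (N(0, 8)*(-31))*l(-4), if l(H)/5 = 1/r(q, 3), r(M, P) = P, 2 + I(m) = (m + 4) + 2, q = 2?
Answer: -1240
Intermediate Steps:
I(m) = 4 + m (I(m) = -2 + ((m + 4) + 2) = -2 + ((4 + m) + 2) = -2 + (6 + m) = 4 + m)
N(b, n) = 5*b/2 + n*(4 + n)/4 (N(b, n) = (10*b + (4 + n)*n)/4 = (10*b + n*(4 + n))/4 = 5*b/2 + n*(4 + n)/4)
l(H) = 5/3
(N(0, 8)*(-31))*l(-4) = (((5/2)*0 + (¼)*8*(4 + 8))*(-31))*(5/3) = ((0 + (¼)*8*12)*(-31))*(5/3) = ((0 + 24)*(-31))*(5/3) = (24*(-31))*(5/3) = -744*5/3 = -1240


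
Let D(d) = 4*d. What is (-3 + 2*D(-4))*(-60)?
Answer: 2100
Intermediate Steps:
(-3 + 2*D(-4))*(-60) = (-3 + 2*(4*(-4)))*(-60) = (-3 + 2*(-16))*(-60) = (-3 - 32)*(-60) = -35*(-60) = 2100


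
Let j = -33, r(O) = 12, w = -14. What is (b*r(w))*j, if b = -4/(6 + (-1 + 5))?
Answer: 792/5 ≈ 158.40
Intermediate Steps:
b = -2/5 (b = -4/(6 + 4) = -4/10 = -4*1/10 = -2/5 ≈ -0.40000)
(b*r(w))*j = -2/5*12*(-33) = -24/5*(-33) = 792/5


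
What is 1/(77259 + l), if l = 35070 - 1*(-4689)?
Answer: 1/117018 ≈ 8.5457e-6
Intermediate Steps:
l = 39759 (l = 35070 + 4689 = 39759)
1/(77259 + l) = 1/(77259 + 39759) = 1/117018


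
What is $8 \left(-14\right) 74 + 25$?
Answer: $-8263$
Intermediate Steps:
$8 \left(-14\right) 74 + 25 = \left(-112\right) 74 + 25 = -8288 + 25 = -8263$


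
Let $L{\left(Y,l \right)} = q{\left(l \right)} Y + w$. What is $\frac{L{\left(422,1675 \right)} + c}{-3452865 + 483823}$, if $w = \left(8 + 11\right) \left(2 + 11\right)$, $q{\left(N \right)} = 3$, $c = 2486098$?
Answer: $- \frac{2487611}{2969042} \approx -0.83785$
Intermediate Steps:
$w = 247$ ($w = 19 \cdot 13 = 247$)
$L{\left(Y,l \right)} = 247 + 3 Y$ ($L{\left(Y,l \right)} = 3 Y + 247 = 247 + 3 Y$)
$\frac{L{\left(422,1675 \right)} + c}{-3452865 + 483823} = \frac{\left(247 + 3 \cdot 422\right) + 2486098}{-3452865 + 483823} = \frac{\left(247 + 1266\right) + 2486098}{-2969042} = \left(1513 + 2486098\right) \left(- \frac{1}{2969042}\right) = 2487611 \left(- \frac{1}{2969042}\right) = - \frac{2487611}{2969042}$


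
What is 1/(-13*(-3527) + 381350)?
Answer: 1/427201 ≈ 2.3408e-6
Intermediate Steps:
1/(-13*(-3527) + 381350) = 1/(45851 + 381350) = 1/427201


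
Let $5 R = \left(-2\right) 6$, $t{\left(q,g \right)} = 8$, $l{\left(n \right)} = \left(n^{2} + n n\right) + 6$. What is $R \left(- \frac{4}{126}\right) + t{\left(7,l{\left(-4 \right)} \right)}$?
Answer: $\frac{848}{105} \approx 8.0762$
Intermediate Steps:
$l{\left(n \right)} = 6 + 2 n^{2}$ ($l{\left(n \right)} = \left(n^{2} + n^{2}\right) + 6 = 2 n^{2} + 6 = 6 + 2 n^{2}$)
$R = - \frac{12}{5}$ ($R = \frac{\left(-2\right) 6}{5} = \frac{1}{5} \left(-12\right) = - \frac{12}{5} \approx -2.4$)
$R \left(- \frac{4}{126}\right) + t{\left(7,l{\left(-4 \right)} \right)} = - \frac{12 \left(- \frac{4}{126}\right)}{5} + 8 = - \frac{12 \left(\left(-4\right) \frac{1}{126}\right)}{5} + 8 = \left(- \frac{12}{5}\right) \left(- \frac{2}{63}\right) + 8 = \frac{8}{105} + 8 = \frac{848}{105}$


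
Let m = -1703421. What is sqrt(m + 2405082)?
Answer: sqrt(701661) ≈ 837.65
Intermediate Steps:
sqrt(m + 2405082) = sqrt(-1703421 + 2405082) = sqrt(701661)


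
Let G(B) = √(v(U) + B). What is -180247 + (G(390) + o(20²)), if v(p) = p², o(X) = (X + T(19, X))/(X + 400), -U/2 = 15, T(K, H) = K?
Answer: -144197181/800 + √1290 ≈ -1.8021e+5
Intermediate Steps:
U = -30 (U = -2*15 = -30)
o(X) = (19 + X)/(400 + X) (o(X) = (X + 19)/(X + 400) = (19 + X)/(400 + X))
G(B) = √(900 + B) (G(B) = √((-30)² + B) = √(900 + B))
-180247 + (G(390) + o(20²)) = -180247 + (√(900 + 390) + (19 + 20²)/(400 + 20²)) = -180247 + (√1290 + (19 + 400)/(400 + 400)) = -180247 + (√1290 + 419/800) = -180247 + (419/800 + √1290) = -144197181/800 + √1290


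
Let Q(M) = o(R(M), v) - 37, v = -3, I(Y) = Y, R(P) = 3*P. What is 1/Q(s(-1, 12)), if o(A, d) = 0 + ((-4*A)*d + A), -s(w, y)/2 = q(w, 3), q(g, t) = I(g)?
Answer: 1/41 ≈ 0.024390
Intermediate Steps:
q(g, t) = g
s(w, y) = -2*w
o(A, d) = A - 4*A*d (o(A, d) = 0 + (-4*A*d + A) = 0 + (A - 4*A*d) = A - 4*A*d)
Q(M) = -37 + 39*M (Q(M) = (3*M)*(1 - 4*(-3)) - 37 = (3*M)*(1 + 12) - 37 = (3*M)*13 - 37 = 39*M - 37 = -37 + 39*M)
1/Q(s(-1, 12)) = 1/(-37 + 39*(-2*(-1))) = 1/(-37 + 39*2) = 1/(-37 + 78) = 1/41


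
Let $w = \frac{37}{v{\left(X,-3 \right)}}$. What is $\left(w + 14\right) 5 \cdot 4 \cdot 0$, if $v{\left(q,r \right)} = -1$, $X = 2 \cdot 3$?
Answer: $0$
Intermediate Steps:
$X = 6$
$w = -37$ ($w = \frac{37}{-1} = 37 \left(-1\right) = -37$)
$\left(w + 14\right) 5 \cdot 4 \cdot 0 = \left(-37 + 14\right) 5 \cdot 4 \cdot 0 = - 23 \cdot 20 \cdot 0 = \left(-23\right) 0 = 0$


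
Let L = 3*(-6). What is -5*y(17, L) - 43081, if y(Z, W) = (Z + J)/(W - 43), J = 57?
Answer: -2627571/61 ≈ -43075.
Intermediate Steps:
L = -18
y(Z, W) = (57 + Z)/(-43 + W) (y(Z, W) = (Z + 57)/(W - 43) = (57 + Z)/(-43 + W))
-5*y(17, L) - 43081 = -5*(57 + 17)/(-43 - 18) - 43081 = -5*74/(-61) - 43081 = -(-5)*74/61 - 43081 = -5*(-74/61) - 43081 = 370/61 - 43081 = -2627571/61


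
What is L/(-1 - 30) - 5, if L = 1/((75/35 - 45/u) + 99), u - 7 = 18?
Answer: -538970/107787 ≈ -5.0003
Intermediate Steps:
u = 25 (u = 7 + 18 = 25)
L = 35/3477 (L = 1/((75/35 - 45/25) + 99) = 1/((75*(1/35) - 45*1/25) + 99) = 1/((15/7 - 9/5) + 99) = 1/(12/35 + 99) = 1/(3477/35) = 35/3477 ≈ 0.010066)
L/(-1 - 30) - 5 = (35/3477)/(-1 - 30) - 5 = (35/3477)/(-31) - 5 = -1/31*35/3477 - 5 = -35/107787 - 5 = -538970/107787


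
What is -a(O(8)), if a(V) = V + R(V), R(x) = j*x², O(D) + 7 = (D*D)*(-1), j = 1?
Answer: -4970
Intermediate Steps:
O(D) = -7 - D² (O(D) = -7 + (D*D)*(-1) = -7 + D²*(-1) = -7 - D²)
R(x) = x² (R(x) = 1*x² = x²)
a(V) = V + V²
-a(O(8)) = -(-7 - 1*8²)*(1 + (-7 - 1*8²)) = -(-7 - 1*64)*(1 + (-7 - 1*64)) = -(-7 - 64)*(1 + (-7 - 64)) = -(-71)*(1 - 71) = -(-71)*(-70) = -1*4970 = -4970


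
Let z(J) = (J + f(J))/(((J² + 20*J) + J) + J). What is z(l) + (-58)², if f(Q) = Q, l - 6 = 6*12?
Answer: 168201/50 ≈ 3364.0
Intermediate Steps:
l = 78 (l = 6 + 6*12 = 6 + 72 = 78)
z(J) = 2*J/(J² + 22*J) (z(J) = (J + J)/(((J² + 20*J) + J) + J) = (2*J)/((J² + 21*J) + J) = (2*J)/(J² + 22*J) = 2*J/(J² + 22*J))
z(l) + (-58)² = 2/(22 + 78) + (-58)² = 2/100 + 3364 = 2*(1/100) + 3364 = 1/50 + 3364 = 168201/50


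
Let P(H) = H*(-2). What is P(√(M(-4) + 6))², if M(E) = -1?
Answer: 20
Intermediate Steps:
P(H) = -2*H
P(√(M(-4) + 6))² = (-2*√(-1 + 6))² = (-2*√5)² = 20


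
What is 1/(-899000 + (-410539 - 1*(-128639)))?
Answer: -1/1180900 ≈ -8.4681e-7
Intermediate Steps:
1/(-899000 + (-410539 - 1*(-128639))) = 1/(-899000 + (-410539 + 128639)) = 1/(-899000 - 281900) = 1/(-1180900) = -1/1180900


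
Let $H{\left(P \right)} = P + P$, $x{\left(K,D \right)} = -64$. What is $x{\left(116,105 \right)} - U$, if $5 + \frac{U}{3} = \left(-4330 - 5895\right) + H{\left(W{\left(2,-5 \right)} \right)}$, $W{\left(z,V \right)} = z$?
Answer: $30614$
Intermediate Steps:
$H{\left(P \right)} = 2 P$
$U = -30678$ ($U = -15 + 3 \left(\left(-4330 - 5895\right) + 2 \cdot 2\right) = -15 + 3 \left(\left(-4330 - 5895\right) + 4\right) = -15 + 3 \left(-10225 + 4\right) = -15 + 3 \left(-10221\right) = -15 - 30663 = -30678$)
$x{\left(116,105 \right)} - U = -64 - -30678 = -64 + 30678 = 30614$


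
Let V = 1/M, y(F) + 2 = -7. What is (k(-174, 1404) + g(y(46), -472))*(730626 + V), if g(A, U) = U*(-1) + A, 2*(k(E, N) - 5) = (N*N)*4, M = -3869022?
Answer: 1857636921735712650/644837 ≈ 2.8808e+12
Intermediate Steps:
y(F) = -9 (y(F) = -2 - 7 = -9)
k(E, N) = 5 + 2*N² (k(E, N) = 5 + ((N*N)*4)/2 = 5 + (N²*4)/2 = 5 + (4*N²)/2 = 5 + 2*N²)
g(A, U) = A - U (g(A, U) = -U + A = A - U)
V = -1/3869022 (V = 1/(-3869022) = -1/3869022 ≈ -2.5846e-7)
(k(-174, 1404) + g(y(46), -472))*(730626 + V) = ((5 + 2*1404²) + (-9 - 1*(-472)))*(730626 - 1/3869022) = ((5 + 2*1971216) + (-9 + 472))*(2826808067771/3869022) = ((5 + 3942432) + 463)*(2826808067771/3869022) = (3942437 + 463)*(2826808067771/3869022) = 3942900*(2826808067771/3869022) = 1857636921735712650/644837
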